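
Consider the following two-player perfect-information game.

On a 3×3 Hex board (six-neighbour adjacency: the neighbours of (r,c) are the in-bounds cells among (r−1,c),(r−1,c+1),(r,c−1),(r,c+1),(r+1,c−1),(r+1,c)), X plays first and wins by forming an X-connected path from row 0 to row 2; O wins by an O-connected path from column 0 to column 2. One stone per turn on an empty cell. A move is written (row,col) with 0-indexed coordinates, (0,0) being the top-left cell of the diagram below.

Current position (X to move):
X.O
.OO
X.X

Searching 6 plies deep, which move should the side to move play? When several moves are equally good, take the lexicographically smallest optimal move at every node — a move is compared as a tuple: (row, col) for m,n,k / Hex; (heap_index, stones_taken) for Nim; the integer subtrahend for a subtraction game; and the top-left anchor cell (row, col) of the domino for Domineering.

X's best at [X.O/.OO/X.X]: (1,0)

[X.O/.OO/X.X] X move#1: (0,1):-1/XXO/.OO/X.X, (1,0):+1/X.O/XOO/X.X*, (2,1):-1/X.O/.OO/XXX
[X.O/XOO/X.X] end (terminal -1, O#2); searched X.O/.OO/X.X to 6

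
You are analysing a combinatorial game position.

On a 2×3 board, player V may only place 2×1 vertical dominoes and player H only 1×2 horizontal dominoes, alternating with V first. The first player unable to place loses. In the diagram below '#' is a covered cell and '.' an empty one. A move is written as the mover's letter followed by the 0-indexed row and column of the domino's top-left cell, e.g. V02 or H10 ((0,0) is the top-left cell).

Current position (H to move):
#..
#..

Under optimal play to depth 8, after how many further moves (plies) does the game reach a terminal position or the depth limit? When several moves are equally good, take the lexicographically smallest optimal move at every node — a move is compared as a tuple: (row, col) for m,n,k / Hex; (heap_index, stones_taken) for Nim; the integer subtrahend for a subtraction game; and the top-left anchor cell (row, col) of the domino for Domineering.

ply 1, H at #../#.. | H01=+1→###/#..*; H11=+1→#../###
ply 2: ###/#.. is terminal -1 (V); from #../#.. depth 8

PV length from [#../#..]: 1 ply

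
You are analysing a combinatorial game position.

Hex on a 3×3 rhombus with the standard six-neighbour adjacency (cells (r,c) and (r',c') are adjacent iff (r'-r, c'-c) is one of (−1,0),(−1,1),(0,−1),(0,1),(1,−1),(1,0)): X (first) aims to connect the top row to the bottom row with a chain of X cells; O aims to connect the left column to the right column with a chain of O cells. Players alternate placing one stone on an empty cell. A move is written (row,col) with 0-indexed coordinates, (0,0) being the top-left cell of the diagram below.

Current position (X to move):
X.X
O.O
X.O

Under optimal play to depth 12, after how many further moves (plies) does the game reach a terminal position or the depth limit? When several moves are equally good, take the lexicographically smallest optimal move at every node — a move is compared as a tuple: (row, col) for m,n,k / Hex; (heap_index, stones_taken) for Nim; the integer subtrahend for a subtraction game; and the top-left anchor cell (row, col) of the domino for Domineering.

p1 X@[X.X/O.O/X.O]: (0,1)[XXX/O.O/X.O]-1 (1,1)[X.X/OXO/X.O]+1* (2,1)[X.X/O.O/XXO]-1
p2 O@[X.X/OXO/X.O] terminal -1; root [X.X/O.O/X.O] d12

PV length from [X.X/O.O/X.O]: 1 ply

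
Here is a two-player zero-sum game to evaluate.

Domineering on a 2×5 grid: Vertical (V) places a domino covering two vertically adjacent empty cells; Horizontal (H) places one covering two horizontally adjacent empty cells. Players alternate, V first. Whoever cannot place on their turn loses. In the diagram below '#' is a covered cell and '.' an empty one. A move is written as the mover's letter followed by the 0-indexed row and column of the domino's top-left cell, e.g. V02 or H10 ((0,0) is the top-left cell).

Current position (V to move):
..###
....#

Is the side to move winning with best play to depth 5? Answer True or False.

V winning at [..###/....#]: True

p1 V@[..###/....#]: V00[#.###/#...#]-1 V01[.####/.#..#]+1*
p2 H@[.####/.#..#]: H12[.####/.####]-1*
p3 V@[.####/.####]: V00[#####/#####]+1*
p4 H@[#####/#####] terminal -1; root [..###/....#] d5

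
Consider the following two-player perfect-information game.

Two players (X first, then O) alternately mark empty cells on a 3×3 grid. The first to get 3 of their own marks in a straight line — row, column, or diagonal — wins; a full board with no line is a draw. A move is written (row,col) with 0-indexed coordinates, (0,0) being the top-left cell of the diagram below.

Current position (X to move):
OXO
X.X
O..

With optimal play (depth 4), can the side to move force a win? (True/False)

X winning at [OXO/X.X/O..]: True

p1 X@[OXO/X.X/O..]: (1,1)[OXO/XXX/O..]+1* (2,1)[OXO/X.X/OX.]-1 (2,2)[OXO/X.X/O.X]-1
p2 O@[OXO/XXX/O..] terminal -1; root [OXO/X.X/O..] d4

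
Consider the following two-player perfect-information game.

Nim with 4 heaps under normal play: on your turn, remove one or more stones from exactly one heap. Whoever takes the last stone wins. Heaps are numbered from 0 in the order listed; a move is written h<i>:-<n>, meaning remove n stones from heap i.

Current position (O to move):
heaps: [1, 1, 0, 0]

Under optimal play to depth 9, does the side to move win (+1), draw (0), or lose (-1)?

value((1,1,0,0), O) = -1

ply 1, O at (1,1,0,0) | h0:-1=-1→(0,1,0,0)*; h1:-1=-1→(1,0,0,0)
ply 2, X at (0,1,0,0) | h1:-1=+1→(0,0,0,0)*
ply 3: (0,0,0,0) is terminal -1 (O); from (1,1,0,0) depth 9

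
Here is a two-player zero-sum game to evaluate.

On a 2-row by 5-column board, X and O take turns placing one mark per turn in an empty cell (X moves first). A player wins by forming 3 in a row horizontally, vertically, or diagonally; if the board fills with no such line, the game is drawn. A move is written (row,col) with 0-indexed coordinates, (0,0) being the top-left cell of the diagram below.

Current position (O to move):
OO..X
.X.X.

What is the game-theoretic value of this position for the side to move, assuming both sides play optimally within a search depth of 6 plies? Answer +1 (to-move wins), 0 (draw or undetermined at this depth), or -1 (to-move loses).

value(OO..X/.X.X., O) = +1

p1 O@[OO..X/.X.X.]: (0,2)[OOO.X/.X.X.]+1* (0,3)[OO.OX/.X.X.]-1 (1,0)[OO..X/OX.X.]-1 (1,2)[OO..X/.XOX.]+0 (1,4)[OO..X/.X.XO]-1
p2 X@[OOO.X/.X.X.] terminal -1; root [OO..X/.X.X.] d6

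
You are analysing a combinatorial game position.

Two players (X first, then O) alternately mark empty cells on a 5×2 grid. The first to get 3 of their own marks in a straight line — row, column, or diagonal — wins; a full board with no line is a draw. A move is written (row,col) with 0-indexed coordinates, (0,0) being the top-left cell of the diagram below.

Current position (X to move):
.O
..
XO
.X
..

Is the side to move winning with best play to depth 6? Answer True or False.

ply 1, X at .O/../XO/.X/.. | (0,0)=-1→XO/../XO/.X/..; (1,0)=-1→.O/X./XO/.X/..; (1,1)=+0→.O/.X/XO/.X/..*; (3,0)=-1→.O/../XO/XX/..; (4,0)=-1→.O/../XO/.X/X.; (4,1)=-1→.O/../XO/.X/.X
ply 2, O at .O/.X/XO/.X/.. | (0,0)=-1→OO/.X/XO/.X/..; (1,0)=+0→.O/OX/XO/.X/..*; (3,0)=+0→.O/.X/XO/OX/..; (4,0)=-1→.O/.X/XO/.X/O.; (4,1)=-1→.O/.X/XO/.X/.O
ply 3, X at .O/OX/XO/.X/.. | (0,0)=+0→XO/OX/XO/.X/..*; (3,0)=+0→.O/OX/XO/XX/..; (4,0)=+0→.O/OX/XO/.X/X.; (4,1)=+0→.O/OX/XO/.X/.X
ply 4, O at XO/OX/XO/.X/.. | (3,0)=+0→XO/OX/XO/OX/..*; (4,0)=+0→XO/OX/XO/.X/O.; (4,1)=+0→XO/OX/XO/.X/.O
ply 5, X at XO/OX/XO/OX/.. | (4,0)=+0→XO/OX/XO/OX/X.*; (4,1)=+0→XO/OX/XO/OX/.X
ply 6, O at XO/OX/XO/OX/X. | (4,1)=+0→XO/OX/XO/OX/XO*
ply 7: XO/OX/XO/OX/XO is terminal +0 (X); from .O/../XO/.X/.. depth 6

X winning at [.O/../XO/.X/..]: False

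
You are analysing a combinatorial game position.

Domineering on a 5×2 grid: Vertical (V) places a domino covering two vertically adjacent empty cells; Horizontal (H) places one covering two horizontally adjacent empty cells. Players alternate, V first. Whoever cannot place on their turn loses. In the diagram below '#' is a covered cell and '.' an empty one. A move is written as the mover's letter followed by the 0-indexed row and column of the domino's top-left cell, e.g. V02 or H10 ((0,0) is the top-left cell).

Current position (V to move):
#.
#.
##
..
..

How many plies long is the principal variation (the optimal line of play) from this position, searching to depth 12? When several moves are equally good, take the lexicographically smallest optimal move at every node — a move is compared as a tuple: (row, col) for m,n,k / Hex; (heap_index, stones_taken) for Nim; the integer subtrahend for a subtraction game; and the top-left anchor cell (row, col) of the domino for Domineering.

[#./#./##/../..] V move#1: V01:-1/##/##/##/../.., V30:+1/#./#./##/#./#.*, V31:+1/#./#./##/.#/.#
[#./#./##/#./#.] end (terminal -1, H#2); searched #./#./##/../.. to 12

PV length from [#./#./##/../..]: 1 ply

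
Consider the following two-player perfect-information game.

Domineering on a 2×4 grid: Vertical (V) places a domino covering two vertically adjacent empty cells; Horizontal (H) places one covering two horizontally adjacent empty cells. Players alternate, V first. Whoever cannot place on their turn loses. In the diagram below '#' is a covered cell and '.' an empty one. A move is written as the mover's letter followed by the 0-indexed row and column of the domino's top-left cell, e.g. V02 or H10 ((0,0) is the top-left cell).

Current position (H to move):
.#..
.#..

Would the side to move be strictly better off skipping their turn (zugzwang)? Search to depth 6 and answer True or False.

zugzwang(.#../.#.., H) = False

p1 H@[.#../.#..]: H02[.###/.#..]+1* H12[.#../.###]+1
p2 V@[.###/.#..]: V00[####/##..]-1*
p3 H@[####/##..]: H12[####/####]+1*
p4 V@[####/####] terminal -1; root [.#../.#..] d6
suppose H passes — search the same position with V to move:
pass> p1 V@[.#../.#..]: V00[##../##..]-1 V02[.##./.##.]+1* V03[.#.#/.#.#]+1
pass> p2 H@[.##./.##.] terminal -1; root [.#../.#..] d6
for H: play +1, pass -1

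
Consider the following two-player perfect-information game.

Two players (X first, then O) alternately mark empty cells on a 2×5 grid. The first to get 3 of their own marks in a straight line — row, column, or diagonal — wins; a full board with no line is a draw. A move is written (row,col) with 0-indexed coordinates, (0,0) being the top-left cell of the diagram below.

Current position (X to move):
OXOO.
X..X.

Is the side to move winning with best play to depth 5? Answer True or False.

X winning at [OXOO./X..X.]: False

ply 1, X at OXOO./X..X. | (0,4)=+0→OXOOX/X..X.*; (1,1)=-1→OXOO./XX.X.; (1,2)=-1→OXOO./X.XX.; (1,4)=-1→OXOO./X..XX
ply 2, O at OXOOX/X..X. | (1,1)=+0→OXOOX/XO.X.*; (1,2)=+0→OXOOX/X.OX.; (1,4)=+0→OXOOX/X..XO
ply 3, X at OXOOX/XO.X. | (1,2)=+0→OXOOX/XOXX.*; (1,4)=+0→OXOOX/XO.XX
ply 4, O at OXOOX/XOXX. | (1,4)=+0→OXOOX/XOXXO*
ply 5: OXOOX/XOXXO is terminal +0 (X); from OXOO./X..X. depth 5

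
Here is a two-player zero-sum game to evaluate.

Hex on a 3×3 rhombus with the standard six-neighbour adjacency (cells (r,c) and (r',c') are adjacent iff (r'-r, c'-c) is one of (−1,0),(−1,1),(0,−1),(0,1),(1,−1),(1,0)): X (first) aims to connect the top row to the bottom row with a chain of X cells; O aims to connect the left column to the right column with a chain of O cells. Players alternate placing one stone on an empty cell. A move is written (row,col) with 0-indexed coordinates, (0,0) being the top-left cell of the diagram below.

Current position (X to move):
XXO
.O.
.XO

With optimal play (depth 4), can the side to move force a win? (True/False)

X winning at [XXO/.O./.XO]: False

p1 X@[XXO/.O./.XO]: (1,0)[XXO/XO./.XO]-1* (1,2)[XXO/.OX/.XO]-1 (2,0)[XXO/.O./XXO]-1
p2 O@[XXO/XO./.XO]: (1,2)[XXO/XOO/.XO]-1 (2,0)[XXO/XO./OXO]+1*
p3 X@[XXO/XO./OXO] terminal -1; root [XXO/.O./.XO] d4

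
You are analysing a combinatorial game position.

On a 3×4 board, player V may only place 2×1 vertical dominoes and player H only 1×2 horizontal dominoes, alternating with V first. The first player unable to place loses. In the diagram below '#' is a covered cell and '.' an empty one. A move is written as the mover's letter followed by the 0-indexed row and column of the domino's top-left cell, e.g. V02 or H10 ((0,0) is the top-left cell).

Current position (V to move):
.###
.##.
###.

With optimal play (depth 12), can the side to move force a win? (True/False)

[.###/.##./###.] V move#1: V00:+1/####/###./###.*, V13:+1/.###/.###/####
[####/###./###.] end (terminal -1, H#2); searched .###/.##./###. to 12

V winning at [.###/.##./###.]: True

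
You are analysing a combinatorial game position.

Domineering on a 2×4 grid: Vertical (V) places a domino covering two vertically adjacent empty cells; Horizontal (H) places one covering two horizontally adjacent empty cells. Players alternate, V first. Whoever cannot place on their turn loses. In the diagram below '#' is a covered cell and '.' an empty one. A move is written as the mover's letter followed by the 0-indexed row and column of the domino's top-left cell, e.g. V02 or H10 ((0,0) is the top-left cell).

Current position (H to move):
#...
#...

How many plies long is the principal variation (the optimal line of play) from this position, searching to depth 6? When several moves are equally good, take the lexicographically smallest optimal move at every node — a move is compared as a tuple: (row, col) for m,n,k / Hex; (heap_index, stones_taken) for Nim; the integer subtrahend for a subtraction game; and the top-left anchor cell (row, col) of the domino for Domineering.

p1 H@[#.../#...]: H01[###./#...]+1* H02[#.##/#...]+1 H11[#.../###.]+1 H12[#.../#.##]+1
p2 V@[###./#...]: V03[####/#..#]-1*
p3 H@[####/#..#]: H11[####/####]+1*
p4 V@[####/####] terminal -1; root [#.../#...] d6

PV length from [#.../#...]: 3 plies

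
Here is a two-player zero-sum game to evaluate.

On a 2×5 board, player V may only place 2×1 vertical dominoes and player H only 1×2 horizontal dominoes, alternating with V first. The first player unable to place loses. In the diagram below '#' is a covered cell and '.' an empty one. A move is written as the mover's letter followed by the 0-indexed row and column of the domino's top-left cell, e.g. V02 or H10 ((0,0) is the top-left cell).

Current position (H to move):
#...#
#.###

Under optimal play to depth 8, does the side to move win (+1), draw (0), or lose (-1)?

ply 1, H at #...#/#.### | H01=+1→###.#/#.###*; H02=-1→#.###/#.###
ply 2: ###.#/#.### is terminal -1 (V); from #...#/#.### depth 8

value(#...#/#.###, H) = +1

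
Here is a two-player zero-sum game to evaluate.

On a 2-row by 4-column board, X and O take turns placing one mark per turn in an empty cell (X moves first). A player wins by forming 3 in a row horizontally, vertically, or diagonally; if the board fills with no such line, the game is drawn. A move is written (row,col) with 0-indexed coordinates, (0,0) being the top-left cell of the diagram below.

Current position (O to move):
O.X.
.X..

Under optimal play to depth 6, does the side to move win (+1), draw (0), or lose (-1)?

value(O.X./.X.., O) = 0

[O.X./.X..] O move#1: (0,1):-1/OOX./.X.., (0,3):-1/O.XO/.X.., (1,0):+0/O.X./OX..*, (1,2):+0/O.X./.XO., (1,3):+0/O.X./.X.O
[O.X./OX..] X move#2: (0,1):+0/OXX./OX..*, (0,3):+0/O.XX/OX.., (1,2):+0/O.X./OXX., (1,3):+0/O.X./OX.X
[OXX./OX..] O move#3: (0,3):+0/OXXO/OX..*, (1,2):-1/OXX./OXO., (1,3):-1/OXX./OX.O
[OXXO/OX..] X move#4: (1,2):+0/OXXO/OXX.*, (1,3):+0/OXXO/OX.X
[OXXO/OXX.] O move#5: (1,3):+0/OXXO/OXXO*
[OXXO/OXXO] end (terminal +0, X#6); searched O.X./.X.. to 6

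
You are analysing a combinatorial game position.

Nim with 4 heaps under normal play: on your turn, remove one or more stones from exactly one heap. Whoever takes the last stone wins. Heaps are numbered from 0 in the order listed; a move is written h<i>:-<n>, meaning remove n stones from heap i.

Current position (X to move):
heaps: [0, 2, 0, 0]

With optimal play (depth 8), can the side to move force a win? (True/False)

X winning at [(0,2,0,0)]: True

p1 X@[(0,2,0,0)]: h1:-1[(0,1,0,0)]-1 h1:-2[(0,0,0,0)]+1*
p2 O@[(0,0,0,0)] terminal -1; root [(0,2,0,0)] d8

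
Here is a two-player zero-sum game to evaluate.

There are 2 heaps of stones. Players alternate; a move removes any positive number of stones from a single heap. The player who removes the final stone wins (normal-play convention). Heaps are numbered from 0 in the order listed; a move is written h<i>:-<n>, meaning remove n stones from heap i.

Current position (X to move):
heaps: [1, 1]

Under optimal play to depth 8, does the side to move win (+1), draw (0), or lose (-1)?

value((1,1), X) = -1

ply 1, X at (1,1) | h0:-1=-1→(0,1)*; h1:-1=-1→(1,0)
ply 2, O at (0,1) | h1:-1=+1→(0,0)*
ply 3: (0,0) is terminal -1 (X); from (1,1) depth 8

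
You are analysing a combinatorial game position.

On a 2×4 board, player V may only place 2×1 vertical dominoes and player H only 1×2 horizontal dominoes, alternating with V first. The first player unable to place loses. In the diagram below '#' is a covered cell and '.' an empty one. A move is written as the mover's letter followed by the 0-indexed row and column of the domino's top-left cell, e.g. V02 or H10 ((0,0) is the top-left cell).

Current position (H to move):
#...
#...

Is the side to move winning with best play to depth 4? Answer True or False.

ply 1, H at #.../#... | H01=+1→###./#...*; H02=+1→#.##/#...; H11=+1→#.../###.; H12=+1→#.../#.##
ply 2, V at ###./#... | V03=-1→####/#..#*
ply 3, H at ####/#..# | H11=+1→####/####*
ply 4: ####/#### is terminal -1 (V); from #.../#... depth 4

H winning at [#.../#...]: True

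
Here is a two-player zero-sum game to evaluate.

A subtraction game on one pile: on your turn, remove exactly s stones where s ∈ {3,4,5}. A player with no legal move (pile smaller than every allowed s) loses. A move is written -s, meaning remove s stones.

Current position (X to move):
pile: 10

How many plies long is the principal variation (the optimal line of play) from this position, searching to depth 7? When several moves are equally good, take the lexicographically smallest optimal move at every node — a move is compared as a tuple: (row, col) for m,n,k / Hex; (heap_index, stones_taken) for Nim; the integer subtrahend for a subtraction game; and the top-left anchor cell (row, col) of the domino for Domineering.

PV length from [10]: 2 plies

p1 X@[10]: -3[7]-1* -4[6]-1 -5[5]-1
p2 O@[7]: -3[4]-1 -4[3]-1 -5[2]+1*
p3 X@[2] terminal -1; root [10] d7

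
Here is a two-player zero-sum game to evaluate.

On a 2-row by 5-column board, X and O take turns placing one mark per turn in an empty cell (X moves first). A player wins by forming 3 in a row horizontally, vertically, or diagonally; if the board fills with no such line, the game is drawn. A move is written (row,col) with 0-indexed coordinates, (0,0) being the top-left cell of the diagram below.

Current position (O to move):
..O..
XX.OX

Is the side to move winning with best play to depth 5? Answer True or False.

p1 O@[..O../XX.OX]: (0,0)[O.O../XX.OX]-1 (0,1)[.OO../XX.OX]-1 (0,3)[..OO./XX.OX]-1 (0,4)[..O.O/XX.OX]-1 (1,2)[..O../XXOOX]+0*
p2 X@[..O../XXOOX]: (0,0)[X.O../XXOOX]-1 (0,1)[.XO../XXOOX]+0* (0,3)[..OX./XXOOX]+0 (0,4)[..O.X/XXOOX]-1
p3 O@[.XO../XXOOX]: (0,0)[OXO../XXOOX]+0* (0,3)[.XOO./XXOOX]+0 (0,4)[.XO.O/XXOOX]+0
p4 X@[OXO../XXOOX]: (0,3)[OXOX./XXOOX]+0* (0,4)[OXO.X/XXOOX]+0
p5 O@[OXOX./XXOOX]: (0,4)[OXOXO/XXOOX]+0*
p6 X@[OXOXO/XXOOX] terminal +0; root [..O../XX.OX] d5

O winning at [..O../XX.OX]: False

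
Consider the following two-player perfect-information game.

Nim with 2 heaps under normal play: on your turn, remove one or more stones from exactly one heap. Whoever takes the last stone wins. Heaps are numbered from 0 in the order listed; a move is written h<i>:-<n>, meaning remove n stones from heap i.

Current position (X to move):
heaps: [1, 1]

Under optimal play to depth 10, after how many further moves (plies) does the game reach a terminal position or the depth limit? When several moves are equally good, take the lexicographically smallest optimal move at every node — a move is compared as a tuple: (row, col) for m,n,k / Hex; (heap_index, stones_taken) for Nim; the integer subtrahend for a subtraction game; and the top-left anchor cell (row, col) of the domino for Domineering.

PV length from [(1,1)]: 2 plies

ply 1, X at (1,1) | h0:-1=-1→(0,1)*; h1:-1=-1→(1,0)
ply 2, O at (0,1) | h1:-1=+1→(0,0)*
ply 3: (0,0) is terminal -1 (X); from (1,1) depth 10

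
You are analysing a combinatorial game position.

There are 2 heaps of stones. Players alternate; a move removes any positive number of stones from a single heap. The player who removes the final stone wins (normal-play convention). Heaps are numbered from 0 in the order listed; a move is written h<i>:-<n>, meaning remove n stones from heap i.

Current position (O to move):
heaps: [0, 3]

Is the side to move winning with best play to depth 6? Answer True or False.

O winning at [(0,3)]: True

[(0,3)] O move#1: h1:-1:-1/(0,2), h1:-2:-1/(0,1), h1:-3:+1/(0,0)*
[(0,0)] end (terminal -1, X#2); searched (0,3) to 6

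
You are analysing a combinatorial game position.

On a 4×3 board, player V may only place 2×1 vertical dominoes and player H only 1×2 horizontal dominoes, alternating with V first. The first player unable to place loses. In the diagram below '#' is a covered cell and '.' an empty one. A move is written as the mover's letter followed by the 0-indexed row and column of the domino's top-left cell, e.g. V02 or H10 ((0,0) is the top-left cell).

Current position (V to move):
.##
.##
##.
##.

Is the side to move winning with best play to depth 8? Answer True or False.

V winning at [.##/.##/##./##.]: True

p1 V@[.##/.##/##./##.]: V00[###/###/##./##.]+1* V22[.##/.##/###/###]+1
p2 H@[###/###/##./##.] terminal -1; root [.##/.##/##./##.] d8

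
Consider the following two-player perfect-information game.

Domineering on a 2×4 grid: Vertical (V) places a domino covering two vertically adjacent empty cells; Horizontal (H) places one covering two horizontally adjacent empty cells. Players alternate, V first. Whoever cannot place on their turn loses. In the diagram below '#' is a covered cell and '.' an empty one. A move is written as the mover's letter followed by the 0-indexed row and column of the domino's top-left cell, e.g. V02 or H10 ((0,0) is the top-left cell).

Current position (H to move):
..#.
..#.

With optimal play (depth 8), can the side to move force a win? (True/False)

[..#./..#.] H move#1: H00:+1/###./..#.*, H10:+1/..#./###.
[###./..#.] V move#2: V03:-1/####/..##*
[####/..##] H move#3: H10:+1/####/####*
[####/####] end (terminal -1, V#4); searched ..#./..#. to 8

H winning at [..#./..#.]: True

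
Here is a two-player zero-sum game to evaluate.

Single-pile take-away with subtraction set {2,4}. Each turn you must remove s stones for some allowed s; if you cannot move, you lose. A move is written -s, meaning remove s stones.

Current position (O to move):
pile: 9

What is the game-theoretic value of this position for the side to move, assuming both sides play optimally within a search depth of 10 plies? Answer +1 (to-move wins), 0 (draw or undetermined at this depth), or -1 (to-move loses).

[9] O move#1: -2:+1/7*, -4:-1/5
[7] X move#2: -2:-1/5*, -4:-1/3
[5] O move#3: -2:-1/3, -4:+1/1*
[1] end (terminal -1, X#4); searched 9 to 10

value(9, O) = +1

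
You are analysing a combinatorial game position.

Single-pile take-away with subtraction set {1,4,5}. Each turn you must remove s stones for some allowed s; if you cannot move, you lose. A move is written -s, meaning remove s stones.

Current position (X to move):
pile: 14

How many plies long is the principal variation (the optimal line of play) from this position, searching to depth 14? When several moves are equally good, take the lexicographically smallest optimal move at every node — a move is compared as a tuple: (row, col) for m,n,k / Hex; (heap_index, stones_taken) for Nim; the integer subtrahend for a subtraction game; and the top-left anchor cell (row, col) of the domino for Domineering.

[14] X move#1: -1:-1/13, -4:+1/10*, -5:-1/9
[10] O move#2: -1:-1/9*, -4:-1/6, -5:-1/5
[9] X move#3: -1:+1/8*, -4:-1/5, -5:-1/4
[8] O move#4: -1:-1/7*, -4:-1/4, -5:-1/3
[7] X move#5: -1:-1/6, -4:-1/3, -5:+1/2*
[2] O move#6: -1:-1/1*
[1] X move#7: -1:+1/0*
[0] end (terminal -1, O#8); searched 14 to 14

PV length from [14]: 7 plies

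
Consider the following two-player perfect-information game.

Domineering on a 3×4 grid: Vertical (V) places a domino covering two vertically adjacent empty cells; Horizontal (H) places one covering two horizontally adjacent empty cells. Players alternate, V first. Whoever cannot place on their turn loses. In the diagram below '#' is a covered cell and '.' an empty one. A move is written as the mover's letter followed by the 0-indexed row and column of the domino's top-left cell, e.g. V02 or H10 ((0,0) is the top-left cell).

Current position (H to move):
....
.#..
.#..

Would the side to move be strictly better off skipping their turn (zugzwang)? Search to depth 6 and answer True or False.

ply 1, H at ..../.#../.#.. | H00=-1→##../.#../.#..; H01=-1→.##./.#../.#..; H02=-1→..##/.#../.#..; H12=+1→..../.###/.#..*; H22=-1→..../.#../.###
ply 2, V at ..../.###/.#.. | V00=-1→#.../####/.#..*; V10=-1→..../####/##..
ply 3, H at #.../####/.#.. | H01=+1→###./####/.#..*; H02=+1→#.##/####/.#..; H22=+1→#.../####/.###
ply 4: ###./####/.#.. is terminal -1 (V); from ..../.#../.#.. depth 6
pass branch (V moves first from the same position):
  | ply 1, V at ..../.#../.#.. | V00=-1→#.../##../.#..; V02=+1→..#./.##./.#..*; V03=+1→...#/.#.#/.#..; V10=-1→..../##../##..; V12=+1→..../.##./.##.; V13=+1→..../.#.#/.#.#
  | ply 2, H at ..#./.##./.#.. | H00=-1→###./.##./.#..*; H22=-1→..#./.##./.###
  | ply 3, V at ###./.##./.#.. | V03=+1→####/.###/.#..*; V10=+1→###./###./##..; V13=+1→###./.###/.#.#
  | ply 4, H at ####/.###/.#.. | H22=-1→####/.###/.###*
  | ply 5, V at ####/.###/.### | V10=+1→####/####/####*
  | ply 6: ####/####/#### is terminal -1 (H); from ..../.#../.#.. depth 6
H moving scores +1; H passing scores -1

zugzwang(..../.#../.#.., H) = False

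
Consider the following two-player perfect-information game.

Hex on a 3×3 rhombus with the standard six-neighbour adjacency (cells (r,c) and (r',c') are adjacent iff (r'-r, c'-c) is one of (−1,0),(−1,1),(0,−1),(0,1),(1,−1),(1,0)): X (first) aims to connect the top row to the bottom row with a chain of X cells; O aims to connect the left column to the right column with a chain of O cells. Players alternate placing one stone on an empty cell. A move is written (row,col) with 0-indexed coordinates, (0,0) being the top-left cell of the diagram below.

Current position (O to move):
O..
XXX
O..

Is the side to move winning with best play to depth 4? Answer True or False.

p1 O@[O../XXX/O..]: (0,1)[OO./XXX/O..]-1* (0,2)[O.O/XXX/O..]-1 (2,1)[O../XXX/OO.]-1 (2,2)[O../XXX/O.O]-1
p2 X@[OO./XXX/O..]: (0,2)[OOX/XXX/O..]+1* (2,1)[OO./XXX/OX.]-1 (2,2)[OO./XXX/O.X]-1
p3 O@[OOX/XXX/O..]: (2,1)[OOX/XXX/OO.]-1* (2,2)[OOX/XXX/O.O]-1
p4 X@[OOX/XXX/OO.]: (2,2)[OOX/XXX/OOX]+1*
p5 O@[OOX/XXX/OOX] terminal -1; root [O../XXX/O..] d4

O winning at [O../XXX/O..]: False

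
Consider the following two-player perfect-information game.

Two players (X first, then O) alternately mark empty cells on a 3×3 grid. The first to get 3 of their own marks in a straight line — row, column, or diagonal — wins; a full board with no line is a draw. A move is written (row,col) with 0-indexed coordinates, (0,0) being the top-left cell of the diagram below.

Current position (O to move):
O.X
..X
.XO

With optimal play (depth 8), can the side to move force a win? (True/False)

ply 1, O at O.X/..X/.XO | (0,1)=-1→OOX/..X/.XO; (1,0)=+1→O.X/O.X/.XO*; (1,1)=+1→O.X/.OX/.XO; (2,0)=+1→O.X/..X/OXO
ply 2, X at O.X/O.X/.XO | (0,1)=-1→OXX/O.X/.XO*; (1,1)=-1→O.X/OXX/.XO; (2,0)=-1→O.X/O.X/XXO
ply 3, O at OXX/O.X/.XO | (1,1)=+1→OXX/OOX/.XO*; (2,0)=+1→OXX/O.X/OXO
ply 4: OXX/OOX/.XO is terminal -1 (X); from O.X/..X/.XO depth 8

O winning at [O.X/..X/.XO]: True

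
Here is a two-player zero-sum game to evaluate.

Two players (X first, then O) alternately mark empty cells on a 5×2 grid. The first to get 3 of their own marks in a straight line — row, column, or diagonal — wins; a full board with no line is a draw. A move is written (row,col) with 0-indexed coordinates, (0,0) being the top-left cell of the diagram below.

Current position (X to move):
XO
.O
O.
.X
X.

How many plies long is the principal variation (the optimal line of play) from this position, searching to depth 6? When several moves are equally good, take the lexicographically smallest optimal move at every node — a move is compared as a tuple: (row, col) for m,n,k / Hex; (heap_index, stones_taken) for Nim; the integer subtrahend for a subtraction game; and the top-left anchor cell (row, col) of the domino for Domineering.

PV length from [XO/.O/O./.X/X.]: 4 plies

[XO/.O/O./.X/X.] X move#1: (1,0):-1/XO/XO/O./.X/X., (2,1):+0/XO/.O/OX/.X/X.*, (3,0):-1/XO/.O/O./XX/X., (4,1):-1/XO/.O/O./.X/XX
[XO/.O/OX/.X/X.] O move#2: (1,0):-1/XO/OO/OX/.X/X., (3,0):-1/XO/.O/OX/OX/X., (4,1):+0/XO/.O/OX/.X/XO*
[XO/.O/OX/.X/XO] X move#3: (1,0):+0/XO/XO/OX/.X/XO*, (3,0):+0/XO/.O/OX/XX/XO
[XO/XO/OX/.X/XO] O move#4: (3,0):+0/XO/XO/OX/OX/XO*
[XO/XO/OX/OX/XO] end (terminal +0, X#5); searched XO/.O/O./.X/X. to 6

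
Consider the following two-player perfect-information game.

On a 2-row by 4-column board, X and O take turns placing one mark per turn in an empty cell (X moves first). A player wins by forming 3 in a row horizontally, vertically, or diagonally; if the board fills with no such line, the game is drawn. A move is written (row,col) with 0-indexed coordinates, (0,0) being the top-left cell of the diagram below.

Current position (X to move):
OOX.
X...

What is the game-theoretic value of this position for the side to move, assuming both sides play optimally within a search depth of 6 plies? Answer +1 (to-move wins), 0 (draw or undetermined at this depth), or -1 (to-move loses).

value(OOX./X..., X) = 0

p1 X@[OOX./X...]: (0,3)[OOXX/X...]+0* (1,1)[OOX./XX..]+0 (1,2)[OOX./X.X.]+0 (1,3)[OOX./X..X]+0
p2 O@[OOXX/X...]: (1,1)[OOXX/XO..]+0* (1,2)[OOXX/X.O.]+0 (1,3)[OOXX/X..O]+0
p3 X@[OOXX/XO..]: (1,2)[OOXX/XOX.]+0* (1,3)[OOXX/XO.X]+0
p4 O@[OOXX/XOX.]: (1,3)[OOXX/XOXO]+0*
p5 X@[OOXX/XOXO] terminal +0; root [OOX./X...] d6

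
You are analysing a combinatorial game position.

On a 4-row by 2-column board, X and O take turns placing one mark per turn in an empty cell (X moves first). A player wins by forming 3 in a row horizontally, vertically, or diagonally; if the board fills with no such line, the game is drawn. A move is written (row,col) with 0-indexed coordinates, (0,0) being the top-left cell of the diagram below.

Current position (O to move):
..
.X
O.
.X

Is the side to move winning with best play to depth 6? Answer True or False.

[../.X/O./.X] O move#1: (0,0):-1/O./.X/O./.X, (0,1):-1/.O/.X/O./.X, (1,0):-1/../OX/O./.X, (2,1):+0/../.X/OO/.X*, (3,0):-1/../.X/O./OX
[../.X/OO/.X] X move#2: (0,0):+0/X./.X/OO/.X*, (0,1):-1/.X/.X/OO/.X, (1,0):+0/../XX/OO/.X, (3,0):+0/../.X/OO/XX
[X./.X/OO/.X] O move#3: (0,1):+0/XO/.X/OO/.X*, (1,0):+0/X./OX/OO/.X, (3,0):+0/X./.X/OO/OX
[XO/.X/OO/.X] X move#4: (1,0):+0/XO/XX/OO/.X*, (3,0):+0/XO/.X/OO/XX
[XO/XX/OO/.X] O move#5: (3,0):+0/XO/XX/OO/OX*
[XO/XX/OO/OX] end (terminal +0, X#6); searched ../.X/O./.X to 6

O winning at [../.X/O./.X]: False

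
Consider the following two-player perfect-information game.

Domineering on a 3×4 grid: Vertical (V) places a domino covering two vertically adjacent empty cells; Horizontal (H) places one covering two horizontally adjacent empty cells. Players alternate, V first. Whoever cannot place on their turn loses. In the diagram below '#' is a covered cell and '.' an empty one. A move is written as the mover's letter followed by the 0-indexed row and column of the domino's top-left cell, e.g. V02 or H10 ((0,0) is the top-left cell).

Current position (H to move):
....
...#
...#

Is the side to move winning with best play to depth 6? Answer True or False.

H winning at [..../...#/...#]: True

[..../...#/...#] H move#1: H00:-1/##../...#/...#, H01:-1/.##./...#/...#, H02:-1/..##/...#/...#, H10:+1/..../##.#/...#*, H11:+1/..../.###/...#, H20:-1/..../...#/##.#, H21:-1/..../...#/.###
[..../##.#/...#] V move#2: V02:-1/..#./####/...#*, V12:-1/..../####/..##
[..#./####/...#] H move#3: H00:+1/###./####/...#*, H20:+1/..#./####/##.#, H21:+1/..#./####/.###
[###./####/...#] end (terminal -1, V#4); searched ..../...#/...# to 6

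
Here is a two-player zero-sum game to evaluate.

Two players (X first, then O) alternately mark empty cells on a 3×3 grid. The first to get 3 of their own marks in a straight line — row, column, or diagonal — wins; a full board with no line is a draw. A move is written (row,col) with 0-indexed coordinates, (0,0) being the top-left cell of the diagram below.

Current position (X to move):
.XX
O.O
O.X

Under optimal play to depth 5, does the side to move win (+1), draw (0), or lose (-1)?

value(.XX/O.O/O.X, X) = +1

[.XX/O.O/O.X] X move#1: (0,0):+1/XXX/O.O/O.X*, (1,1):-1/.XX/OXO/O.X, (2,1):-1/.XX/O.O/OXX
[XXX/O.O/O.X] end (terminal -1, O#2); searched .XX/O.O/O.X to 5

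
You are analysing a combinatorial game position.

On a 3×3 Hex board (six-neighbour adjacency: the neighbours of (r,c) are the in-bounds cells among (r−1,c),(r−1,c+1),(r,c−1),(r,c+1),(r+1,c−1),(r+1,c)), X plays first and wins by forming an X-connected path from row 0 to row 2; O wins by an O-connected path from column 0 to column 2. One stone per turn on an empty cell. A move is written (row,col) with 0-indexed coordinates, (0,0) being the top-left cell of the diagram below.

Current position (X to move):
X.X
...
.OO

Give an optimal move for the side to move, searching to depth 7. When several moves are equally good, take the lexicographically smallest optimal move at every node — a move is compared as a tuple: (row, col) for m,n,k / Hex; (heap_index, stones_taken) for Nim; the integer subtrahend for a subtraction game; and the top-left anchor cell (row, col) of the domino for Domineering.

p1 X@[X.X/.../.OO]: (0,1)[XXX/.../.OO]-1 (1,0)[X.X/X../.OO]-1 (1,1)[X.X/.X./.OO]-1 (1,2)[X.X/..X/.OO]-1 (2,0)[X.X/.../XOO]+1*
p2 O@[X.X/.../XOO]: (0,1)[XOX/.../XOO]-1* (1,0)[X.X/O../XOO]-1 (1,1)[X.X/.O./XOO]-1 (1,2)[X.X/..O/XOO]-1
p3 X@[XOX/.../XOO]: (1,0)[XOX/X../XOO]+1* (1,1)[XOX/.X./XOO]+1 (1,2)[XOX/..X/XOO]+1
p4 O@[XOX/X../XOO] terminal -1; root [X.X/.../.OO] d7

X's best at [X.X/.../.OO]: (2,0)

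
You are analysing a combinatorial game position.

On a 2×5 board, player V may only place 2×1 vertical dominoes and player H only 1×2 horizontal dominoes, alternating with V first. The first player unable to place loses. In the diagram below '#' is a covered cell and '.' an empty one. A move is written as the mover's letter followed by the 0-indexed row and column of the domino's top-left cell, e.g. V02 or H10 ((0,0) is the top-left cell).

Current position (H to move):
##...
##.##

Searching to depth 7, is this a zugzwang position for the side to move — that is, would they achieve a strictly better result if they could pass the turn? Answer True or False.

zugzwang(##.../##.##, H) = False

p1 H@[##.../##.##]: H02[####./##.##]+1* H03[##.##/##.##]-1
p2 V@[####./##.##] terminal -1; root [##.../##.##] d7
suppose H passes — search the same position with V to move:
pass> p1 V@[##.../##.##]: V02[###../#####]-1*
pass> p2 H@[###../#####]: H03[#####/#####]+1*
pass> p3 V@[#####/#####] terminal -1; root [##.../##.##] d7
for H: play +1, pass +1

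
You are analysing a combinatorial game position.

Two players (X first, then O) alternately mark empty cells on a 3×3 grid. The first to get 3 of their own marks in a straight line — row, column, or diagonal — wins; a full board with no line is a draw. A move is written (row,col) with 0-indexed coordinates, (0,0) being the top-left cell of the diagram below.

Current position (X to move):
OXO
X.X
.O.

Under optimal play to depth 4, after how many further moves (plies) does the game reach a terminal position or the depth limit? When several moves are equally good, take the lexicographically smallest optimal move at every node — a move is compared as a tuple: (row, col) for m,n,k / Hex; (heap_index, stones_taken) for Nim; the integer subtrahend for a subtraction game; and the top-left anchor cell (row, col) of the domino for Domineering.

[OXO/X.X/.O.] X move#1: (1,1):+1/OXO/XXX/.O.*, (2,0):+0/OXO/X.X/XO., (2,2):+0/OXO/X.X/.OX
[OXO/XXX/.O.] end (terminal -1, O#2); searched OXO/X.X/.O. to 4

PV length from [OXO/X.X/.O.]: 1 ply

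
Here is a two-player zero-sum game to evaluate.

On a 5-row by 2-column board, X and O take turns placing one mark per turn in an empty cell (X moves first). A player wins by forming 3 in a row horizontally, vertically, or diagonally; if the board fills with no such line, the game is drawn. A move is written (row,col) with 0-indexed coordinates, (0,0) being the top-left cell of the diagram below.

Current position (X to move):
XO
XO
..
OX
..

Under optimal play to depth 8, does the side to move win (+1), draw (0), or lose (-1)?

p1 X@[XO/XO/../OX/..]: (2,0)[XO/XO/X./OX/..]+1* (2,1)[XO/XO/.X/OX/..]+1 (4,0)[XO/XO/../OX/X.]-1 (4,1)[XO/XO/../OX/.X]-1
p2 O@[XO/XO/X./OX/..] terminal -1; root [XO/XO/../OX/..] d8

value(XO/XO/../OX/.., X) = +1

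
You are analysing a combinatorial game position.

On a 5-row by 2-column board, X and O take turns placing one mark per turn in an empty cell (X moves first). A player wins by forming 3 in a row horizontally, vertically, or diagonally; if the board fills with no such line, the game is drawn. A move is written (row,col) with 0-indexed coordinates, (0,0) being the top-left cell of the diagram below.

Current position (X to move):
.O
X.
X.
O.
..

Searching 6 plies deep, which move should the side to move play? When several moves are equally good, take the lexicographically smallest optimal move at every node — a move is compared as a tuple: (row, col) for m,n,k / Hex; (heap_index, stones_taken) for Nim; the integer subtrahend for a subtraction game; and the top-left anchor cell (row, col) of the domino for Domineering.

X's best at [.O/X./X./O./..]: (0,0)

[.O/X./X./O./..] X move#1: (0,0):+1/XO/X./X./O./..*, (1,1):+0/.O/XX/X./O./.., (2,1):+1/.O/X./XX/O./.., (3,1):+1/.O/X./X./OX/.., (4,0):+0/.O/X./X./O./X., (4,1):+0/.O/X./X./O./.X
[XO/X./X./O./..] end (terminal -1, O#2); searched .O/X./X./O./.. to 6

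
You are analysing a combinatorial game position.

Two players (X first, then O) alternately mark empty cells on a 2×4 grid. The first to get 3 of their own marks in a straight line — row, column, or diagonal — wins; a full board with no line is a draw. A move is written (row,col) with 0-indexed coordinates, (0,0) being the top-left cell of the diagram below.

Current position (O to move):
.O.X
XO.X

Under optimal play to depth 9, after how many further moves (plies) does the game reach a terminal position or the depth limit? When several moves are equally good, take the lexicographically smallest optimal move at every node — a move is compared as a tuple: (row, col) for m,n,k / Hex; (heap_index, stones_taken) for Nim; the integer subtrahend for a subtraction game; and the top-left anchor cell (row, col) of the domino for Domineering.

ply 1, O at .O.X/XO.X | (0,0)=+0→OO.X/XO.X*; (0,2)=+0→.OOX/XO.X; (1,2)=+0→.O.X/XOOX
ply 2, X at OO.X/XO.X | (0,2)=+0→OOXX/XO.X*; (1,2)=-1→OO.X/XOXX
ply 3, O at OOXX/XO.X | (1,2)=+0→OOXX/XOOX*
ply 4: OOXX/XOOX is terminal +0 (X); from .O.X/XO.X depth 9

PV length from [.O.X/XO.X]: 3 plies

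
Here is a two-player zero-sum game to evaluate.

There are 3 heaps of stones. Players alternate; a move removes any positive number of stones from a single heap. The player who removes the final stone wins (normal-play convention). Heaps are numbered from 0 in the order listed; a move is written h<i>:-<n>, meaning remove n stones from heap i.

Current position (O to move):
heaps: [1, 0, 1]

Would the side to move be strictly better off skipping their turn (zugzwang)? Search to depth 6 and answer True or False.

ply 1, O at (1,0,1) | h0:-1=-1→(0,0,1)*; h2:-1=-1→(1,0,0)
ply 2, X at (0,0,1) | h2:-1=+1→(0,0,0)*
ply 3: (0,0,0) is terminal -1 (O); from (1,0,1) depth 6
if O skipped the turn, X would face:
~ ply 1, X at (1,0,1) | h0:-1=-1→(0,0,1)*; h2:-1=-1→(1,0,0)
~ ply 2, O at (0,0,1) | h2:-1=+1→(0,0,0)*
~ ply 3: (0,0,0) is terminal -1 (X); from (1,0,1) depth 6
compare (O): move=-1 vs pass=+1

zugzwang((1,0,1), O) = True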